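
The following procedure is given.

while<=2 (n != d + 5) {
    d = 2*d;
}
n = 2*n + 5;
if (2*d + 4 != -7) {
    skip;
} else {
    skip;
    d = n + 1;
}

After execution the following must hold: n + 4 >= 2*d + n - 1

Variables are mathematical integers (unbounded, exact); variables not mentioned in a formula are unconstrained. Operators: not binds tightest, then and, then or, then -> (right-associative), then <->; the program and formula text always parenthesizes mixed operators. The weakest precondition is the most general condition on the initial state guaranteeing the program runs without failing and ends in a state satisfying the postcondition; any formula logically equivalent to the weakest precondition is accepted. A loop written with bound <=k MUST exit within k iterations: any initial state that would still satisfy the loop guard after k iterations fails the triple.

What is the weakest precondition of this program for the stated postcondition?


Working backward. After the program, the postcondition n + 4 >= 2*d + n - 1 must hold; in canonical form it is 2*d <= 5.
Then branch requires 2*d <= 5; else branch requires 2*n <= 3.
Before the if: (2*d != -11 -> 2*d <= 5) and ((not (2*d != -11)) -> 2*n <= 3)
Before n := 2*n + 5: (2*d != -11 -> 2*d <= 5) and ((not (2*d != -11)) -> 4*n <= -7)
Before the loop (bound <=2), unroll the exhaustion recursion (WP_0 = exit-now case; WP_j = one more guarded iteration, up to j = 2):
  WP_0: (not (n != d + 5)) and (2*d != -11 -> 2*d <= 5) and ((not (2*d != -11)) -> 4*n <= -7)
  WP_1: (n != d + 5 -> ((not (n != 2*d + 5)) and (4*d != -11 -> 4*d <= 5) and ((not (4*d != -11)) -> 4*n <= -7))) and ((not (n != d + 5)) -> ((2*d != -11 -> 2*d <= 5) and ((not (2*d != -11)) -> 4*n <= -7)))
  WP_2: (n != d + 5 -> ((n != 2*d + 5 -> ((not (n != 4*d + 5)) and (8*d != -11 -> 8*d <= 5) and ((not (8*d != -11)) -> 4*n <= -7))) and ((not (n != 2*d + 5)) -> ((4*d != -11 -> 4*d <= 5) and ((not (4*d != -11)) -> 4*n <= -7))))) and ((not (n != d + 5)) -> ((2*d != -11 -> 2*d <= 5) and ((not (2*d != -11)) -> 4*n <= -7)))
So before the loop: (n != d + 5 -> ((n != 2*d + 5 -> ((not (n != 4*d + 5)) and (8*d != -11 -> 8*d <= 5) and ((not (8*d != -11)) -> 4*n <= -7))) and ((not (n != 2*d + 5)) -> ((4*d != -11 -> 4*d <= 5) and ((not (4*d != -11)) -> 4*n <= -7))))) and ((not (n != d + 5)) -> ((2*d != -11 -> 2*d <= 5) and ((not (2*d != -11)) -> 4*n <= -7)))
Answer: WP = (n != d + 5 -> ((n != 2*d + 5 -> ((not (n != 4*d + 5)) and (8*d != -11 -> 8*d <= 5) and ((not (8*d != -11)) -> 4*n <= -7))) and ((not (n != 2*d + 5)) -> ((4*d != -11 -> 4*d <= 5) and ((not (4*d != -11)) -> 4*n <= -7))))) and ((not (n != d + 5)) -> ((2*d != -11 -> 2*d <= 5) and ((not (2*d != -11)) -> 4*n <= -7)))


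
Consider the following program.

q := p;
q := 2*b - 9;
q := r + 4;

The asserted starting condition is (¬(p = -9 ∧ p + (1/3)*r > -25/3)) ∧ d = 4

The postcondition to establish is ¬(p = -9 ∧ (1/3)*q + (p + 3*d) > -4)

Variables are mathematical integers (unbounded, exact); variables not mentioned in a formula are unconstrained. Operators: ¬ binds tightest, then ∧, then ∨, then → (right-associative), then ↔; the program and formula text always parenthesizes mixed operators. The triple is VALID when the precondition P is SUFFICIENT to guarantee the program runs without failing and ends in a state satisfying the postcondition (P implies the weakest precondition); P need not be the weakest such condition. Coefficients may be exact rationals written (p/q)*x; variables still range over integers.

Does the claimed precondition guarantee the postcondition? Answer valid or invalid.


Working backward. After the program, the postcondition ¬(p = -9 ∧ (1/3)*q + (p + 3*d) > -4) must hold; in canonical form it is ¬(p = -9 ∧ 3*d + p + (1/3)*q > -4).
Before q := r + 4: ¬(p = -9 ∧ 3*d + p + (1/3)*r > -16/3)
Before q := 2*b - 9: ¬(p = -9 ∧ 3*d + p + (1/3)*r > -16/3)
Before q := p: ¬(p = -9 ∧ 3*d + p + (1/3)*r > -16/3)
The weakest precondition is ¬(p = -9 ∧ 3*d + p + (1/3)*r > -16/3).
Check whether (¬(p = -9 ∧ p + (1/3)*r > -25/3)) ∧ d = 4 implies it.
Countermodel: at the initial state d = 4, p = -9, r = -24, the precondition holds but the weakest precondition fails.
Answer: invalid


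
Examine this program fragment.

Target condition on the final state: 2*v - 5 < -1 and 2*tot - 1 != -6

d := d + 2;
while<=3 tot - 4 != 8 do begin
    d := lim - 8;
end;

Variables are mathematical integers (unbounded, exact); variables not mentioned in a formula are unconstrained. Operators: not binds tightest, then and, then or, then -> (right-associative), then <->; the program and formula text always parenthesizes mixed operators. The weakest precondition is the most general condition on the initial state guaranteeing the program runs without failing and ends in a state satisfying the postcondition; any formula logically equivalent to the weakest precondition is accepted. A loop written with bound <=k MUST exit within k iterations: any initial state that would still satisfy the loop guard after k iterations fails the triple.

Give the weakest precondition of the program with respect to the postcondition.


Working backward. After the program, the postcondition 2*v - 5 < -1 and 2*tot - 1 != -6 must hold; in canonical form it is 2*v < 4 and 2*tot != -5.
Before the loop (bound <=3), unroll the exhaustion recursion (WP_0 = exit-now case; WP_j = one more guarded iteration, up to j = 3):
  WP_0: (not (tot != 12)) and 2*v < 4 and 2*tot != -5
  WP_1: (tot != 12 -> ((not (tot != 12)) and 2*v < 4 and 2*tot != -5)) and ((not (tot != 12)) -> (2*v < 4 and 2*tot != -5))
  WP_2: (tot != 12 -> ((tot != 12 -> ((not (tot != 12)) and 2*v < 4 and 2*tot != -5)) and ((not (tot != 12)) -> (2*v < 4 and 2*tot != -5)))) and ((not (tot != 12)) -> (2*v < 4 and 2*tot != -5))
  WP_3: (tot != 12 -> ((tot != 12 -> ((tot != 12 -> ((not (tot != 12)) and 2*v < 4 and 2*tot != -5)) and ((not (tot != 12)) -> (2*v < 4 and 2*tot != -5)))) and ((not (tot != 12)) -> (2*v < 4 and 2*tot != -5)))) and ((not (tot != 12)) -> (2*v < 4 and 2*tot != -5))
So before the loop: (tot != 12 -> ((tot != 12 -> ((tot != 12 -> ((not (tot != 12)) and 2*v < 4 and 2*tot != -5)) and ((not (tot != 12)) -> (2*v < 4 and 2*tot != -5)))) and ((not (tot != 12)) -> (2*v < 4 and 2*tot != -5)))) and ((not (tot != 12)) -> (2*v < 4 and 2*tot != -5))
Before d := d + 2: (tot != 12 -> ((tot != 12 -> ((tot != 12 -> ((not (tot != 12)) and 2*v < 4 and 2*tot != -5)) and ((not (tot != 12)) -> (2*v < 4 and 2*tot != -5)))) and ((not (tot != 12)) -> (2*v < 4 and 2*tot != -5)))) and ((not (tot != 12)) -> (2*v < 4 and 2*tot != -5))
Answer: WP = (tot != 12 -> ((tot != 12 -> ((tot != 12 -> ((not (tot != 12)) and 2*v < 4 and 2*tot != -5)) and ((not (tot != 12)) -> (2*v < 4 and 2*tot != -5)))) and ((not (tot != 12)) -> (2*v < 4 and 2*tot != -5)))) and ((not (tot != 12)) -> (2*v < 4 and 2*tot != -5))


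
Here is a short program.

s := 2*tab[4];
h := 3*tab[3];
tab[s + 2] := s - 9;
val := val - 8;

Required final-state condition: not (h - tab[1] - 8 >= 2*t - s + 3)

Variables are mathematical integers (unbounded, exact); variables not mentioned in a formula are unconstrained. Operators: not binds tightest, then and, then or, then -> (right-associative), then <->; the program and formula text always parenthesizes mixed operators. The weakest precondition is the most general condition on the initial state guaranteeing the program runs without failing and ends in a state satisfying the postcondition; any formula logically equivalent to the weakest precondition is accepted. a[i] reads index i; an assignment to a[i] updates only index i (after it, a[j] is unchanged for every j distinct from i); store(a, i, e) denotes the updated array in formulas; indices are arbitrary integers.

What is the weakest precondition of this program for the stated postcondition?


Working backward. After the program, the postcondition not (h - tab[1] - 8 >= 2*t - s + 3) must hold; in canonical form it is not (h + s >= tab[1] + 2*t + 11).
Before val := val - 8: not (h + s >= tab[1] + 2*t + 11)
Before tab[s + 2] := s - 9: not (h + s >= store(tab, s + 2, s - 9)[1] + 2*t + 11)
Before h := 3*tab[3]: not (3*tab[3] + s >= store(tab, s + 2, s - 9)[1] + 2*t + 11)
Before s := 2*tab[4]: not (3*tab[3] + 2*tab[4] >= store(tab, 2*tab[4] + 2, 2*tab[4] - 9)[1] + 2*t + 11)
Answer: WP = not (3*tab[3] + 2*tab[4] >= store(tab, 2*tab[4] + 2, 2*tab[4] - 9)[1] + 2*t + 11)


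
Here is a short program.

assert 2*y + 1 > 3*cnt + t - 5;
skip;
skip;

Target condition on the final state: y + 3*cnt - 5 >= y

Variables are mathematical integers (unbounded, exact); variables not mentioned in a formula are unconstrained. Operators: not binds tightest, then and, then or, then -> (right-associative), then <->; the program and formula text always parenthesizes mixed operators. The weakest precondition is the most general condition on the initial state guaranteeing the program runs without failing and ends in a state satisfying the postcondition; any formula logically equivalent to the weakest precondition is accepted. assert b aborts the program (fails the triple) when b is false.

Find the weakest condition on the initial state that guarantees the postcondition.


Working backward. After the program, the postcondition y + 3*cnt - 5 >= y must hold; in canonical form it is 3*cnt >= 5.
Before skip: 3*cnt >= 5
Before skip: 3*cnt >= 5
Before assert 2*y + 1 > 3*cnt + t - 5: 2*y > 3*cnt + t - 6 and 3*cnt >= 5
Answer: WP = 2*y > 3*cnt + t - 6 and 3*cnt >= 5


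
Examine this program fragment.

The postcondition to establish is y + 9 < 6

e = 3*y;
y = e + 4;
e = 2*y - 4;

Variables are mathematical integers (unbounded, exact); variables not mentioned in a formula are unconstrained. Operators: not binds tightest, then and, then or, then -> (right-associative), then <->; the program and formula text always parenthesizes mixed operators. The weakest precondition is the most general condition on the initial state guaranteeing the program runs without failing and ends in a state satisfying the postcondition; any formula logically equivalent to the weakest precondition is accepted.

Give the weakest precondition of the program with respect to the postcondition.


Working backward. After the program, the postcondition y + 9 < 6 must hold; in canonical form it is y < -3.
Before e := 2*y - 4: y < -3
Before y := e + 4: e < -7
Before e := 3*y: 3*y < -7
Answer: WP = 3*y < -7


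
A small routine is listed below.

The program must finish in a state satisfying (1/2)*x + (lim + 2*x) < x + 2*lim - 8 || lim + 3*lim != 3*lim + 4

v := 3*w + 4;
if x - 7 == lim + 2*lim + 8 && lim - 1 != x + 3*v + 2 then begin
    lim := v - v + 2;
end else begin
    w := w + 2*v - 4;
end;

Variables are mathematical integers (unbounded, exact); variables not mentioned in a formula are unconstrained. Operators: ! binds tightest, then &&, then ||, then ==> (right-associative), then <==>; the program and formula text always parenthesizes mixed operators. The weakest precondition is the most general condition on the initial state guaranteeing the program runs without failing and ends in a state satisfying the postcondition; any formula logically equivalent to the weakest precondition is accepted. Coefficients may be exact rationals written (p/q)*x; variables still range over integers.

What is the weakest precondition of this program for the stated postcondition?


Working backward. After the program, the postcondition (1/2)*x + (lim + 2*x) < x + 2*lim - 8 || lim + 3*lim != 3*lim + 4 must hold; in canonical form it is (3/2)*x < lim - 8 || lim != 4.
Then branch requires true; else branch requires (3/2)*x < lim - 8 || lim != 4.
Before the if: (!(x == 3*lim + 15 && lim != 3*v + x + 3)) ==> ((3/2)*x < lim - 8 || lim != 4)
Before v := 3*w + 4: (!(x == 3*lim + 15 && lim != 9*w + x + 15)) ==> ((3/2)*x < lim - 8 || lim != 4)
Answer: WP = (!(x == 3*lim + 15 && lim != 9*w + x + 15)) ==> ((3/2)*x < lim - 8 || lim != 4)


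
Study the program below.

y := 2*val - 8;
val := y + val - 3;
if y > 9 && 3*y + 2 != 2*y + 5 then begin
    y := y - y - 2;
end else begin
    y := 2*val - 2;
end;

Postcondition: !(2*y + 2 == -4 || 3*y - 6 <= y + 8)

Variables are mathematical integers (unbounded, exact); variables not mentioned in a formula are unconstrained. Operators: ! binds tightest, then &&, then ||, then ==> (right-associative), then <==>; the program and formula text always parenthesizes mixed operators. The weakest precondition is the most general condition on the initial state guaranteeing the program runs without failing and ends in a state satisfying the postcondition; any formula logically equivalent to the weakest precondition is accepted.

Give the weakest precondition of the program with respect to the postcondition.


Working backward. After the program, the postcondition !(2*y + 2 == -4 || 3*y - 6 <= y + 8) must hold; in canonical form it is !(2*y == -6 || 2*y <= 14).
Then branch requires false; else branch requires !(4*val == -2 || 4*val <= 18).
Before the if: (!(y > 9 && y != 3)) && ((!(y > 9 && y != 3)) ==> (!(4*val == -2 || 4*val <= 18)))
Before val := y + val - 3: (!(y > 9 && y != 3)) && ((!(y > 9 && y != 3)) ==> (!(4*val + 4*y == 10 || 4*val + 4*y <= 30)))
Before y := 2*val - 8: (!(2*val > 17 && 2*val != 11)) && ((!(2*val > 17 && 2*val != 11)) ==> (!(12*val == 42 || 12*val <= 62)))
Answer: WP = (!(2*val > 17 && 2*val != 11)) && ((!(2*val > 17 && 2*val != 11)) ==> (!(12*val == 42 || 12*val <= 62)))


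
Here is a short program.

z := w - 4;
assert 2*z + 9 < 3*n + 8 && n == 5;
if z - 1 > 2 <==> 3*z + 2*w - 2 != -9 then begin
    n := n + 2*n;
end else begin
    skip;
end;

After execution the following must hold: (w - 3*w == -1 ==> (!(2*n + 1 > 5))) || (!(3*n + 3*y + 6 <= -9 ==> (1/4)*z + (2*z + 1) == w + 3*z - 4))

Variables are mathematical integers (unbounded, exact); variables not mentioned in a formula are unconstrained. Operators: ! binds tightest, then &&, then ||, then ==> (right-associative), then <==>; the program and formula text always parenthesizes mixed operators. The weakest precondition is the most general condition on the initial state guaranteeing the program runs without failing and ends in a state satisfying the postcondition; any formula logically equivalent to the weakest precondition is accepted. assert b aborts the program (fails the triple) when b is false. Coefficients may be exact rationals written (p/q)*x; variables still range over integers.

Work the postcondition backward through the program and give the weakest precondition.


Working backward. After the program, the postcondition (w - 3*w == -1 ==> (!(2*n + 1 > 5))) || (!(3*n + 3*y + 6 <= -9 ==> (1/4)*z + (2*z + 1) == w + 3*z - 4)) must hold; in canonical form it is (2*w == 1 ==> (!(2*n > 4))) || (!(3*n + 3*y <= -15 ==> w + (3/4)*z == 5)).
Then branch requires (2*w == 1 ==> (!(6*n > 4))) || (!(9*n + 3*y <= -15 ==> w + (3/4)*z == 5)); else branch requires (2*w == 1 ==> (!(2*n > 4))) || (!(3*n + 3*y <= -15 ==> w + (3/4)*z == 5)).
Before the if: ((z > 3 <==> 2*w + 3*z != -7) ==> ((2*w == 1 ==> (!(6*n > 4))) || (!(9*n + 3*y <= -15 ==> w + (3/4)*z == 5)))) && ((!(z > 3 <==> 2*w + 3*z != -7)) ==> ((2*w == 1 ==> (!(2*n > 4))) || (!(3*n + 3*y <= -15 ==> w + (3/4)*z == 5))))
Before assert 2*z + 9 < 3*n + 8 && n == 5: 2*z < 3*n - 1 && n == 5 && ((z > 3 <==> 2*w + 3*z != -7) ==> ((2*w == 1 ==> (!(6*n > 4))) || (!(9*n + 3*y <= -15 ==> w + (3/4)*z == 5)))) && ((!(z > 3 <==> 2*w + 3*z != -7)) ==> ((2*w == 1 ==> (!(2*n > 4))) || (!(3*n + 3*y <= -15 ==> w + (3/4)*z == 5))))
Before z := w - 4: 2*w < 3*n + 7 && n == 5 && ((w > 7 <==> 5*w != 5) ==> ((2*w == 1 ==> (!(6*n > 4))) || (!(9*n + 3*y <= -15 ==> (7/4)*w == 8)))) && ((!(w > 7 <==> 5*w != 5)) ==> ((2*w == 1 ==> (!(2*n > 4))) || (!(3*n + 3*y <= -15 ==> (7/4)*w == 8))))
Answer: WP = 2*w < 3*n + 7 && n == 5 && ((w > 7 <==> 5*w != 5) ==> ((2*w == 1 ==> (!(6*n > 4))) || (!(9*n + 3*y <= -15 ==> (7/4)*w == 8)))) && ((!(w > 7 <==> 5*w != 5)) ==> ((2*w == 1 ==> (!(2*n > 4))) || (!(3*n + 3*y <= -15 ==> (7/4)*w == 8))))


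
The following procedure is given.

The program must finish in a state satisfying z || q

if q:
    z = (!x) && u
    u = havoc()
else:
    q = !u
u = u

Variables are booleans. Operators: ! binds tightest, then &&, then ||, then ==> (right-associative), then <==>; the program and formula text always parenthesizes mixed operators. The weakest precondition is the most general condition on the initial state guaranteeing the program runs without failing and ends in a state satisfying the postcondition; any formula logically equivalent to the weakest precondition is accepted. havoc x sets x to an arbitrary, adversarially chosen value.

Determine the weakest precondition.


Working backward. After the program, z || q must hold.
Before u := u: z || q
Then branch requires ((!x) && u) || q; else branch requires z || (!u).
Before the if: (q ==> (((!x) && u) || q)) && ((!q) ==> (z || (!u)))
Answer: WP = (q ==> (((!x) && u) || q)) && ((!q) ==> (z || (!u)))


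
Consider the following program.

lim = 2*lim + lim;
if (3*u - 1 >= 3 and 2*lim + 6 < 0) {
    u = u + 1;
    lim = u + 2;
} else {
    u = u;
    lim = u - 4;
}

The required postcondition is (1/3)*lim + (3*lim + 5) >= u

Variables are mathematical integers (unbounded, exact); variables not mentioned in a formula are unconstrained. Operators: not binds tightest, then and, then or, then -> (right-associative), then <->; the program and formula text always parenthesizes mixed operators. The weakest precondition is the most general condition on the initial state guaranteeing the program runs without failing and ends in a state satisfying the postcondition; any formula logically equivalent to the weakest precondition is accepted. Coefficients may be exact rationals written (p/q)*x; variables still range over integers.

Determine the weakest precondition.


Working backward. After the program, the postcondition (1/3)*lim + (3*lim + 5) >= u must hold; in canonical form it is (10/3)*lim >= u - 5.
Then branch requires (7/3)*u >= -14; else branch requires (7/3)*u >= 25/3.
Before the if: ((3*u >= 4 and 2*lim < -6) -> (7/3)*u >= -14) and ((not (3*u >= 4 and 2*lim < -6)) -> (7/3)*u >= 25/3)
Before lim := 2*lim + lim: ((3*u >= 4 and 6*lim < -6) -> (7/3)*u >= -14) and ((not (3*u >= 4 and 6*lim < -6)) -> (7/3)*u >= 25/3)
Answer: WP = ((3*u >= 4 and 6*lim < -6) -> (7/3)*u >= -14) and ((not (3*u >= 4 and 6*lim < -6)) -> (7/3)*u >= 25/3)


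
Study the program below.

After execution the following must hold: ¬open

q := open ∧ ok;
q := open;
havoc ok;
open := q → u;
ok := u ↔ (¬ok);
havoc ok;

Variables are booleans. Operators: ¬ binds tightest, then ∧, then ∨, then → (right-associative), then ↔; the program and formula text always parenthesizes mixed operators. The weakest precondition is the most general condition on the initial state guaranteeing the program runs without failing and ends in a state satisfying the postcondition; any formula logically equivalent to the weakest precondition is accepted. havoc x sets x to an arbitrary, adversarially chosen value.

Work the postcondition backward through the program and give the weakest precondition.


Working backward. After the program, ¬open must hold.
Before havoc ok: ¬open
Before ok := u ↔ (¬ok): ¬open
Before open := q → u: ¬(q → u)
Before havoc ok: ¬(q → u)
Before q := open: ¬(open → u)
Before q := open ∧ ok: ¬(open → u)
Answer: WP = ¬(open → u)


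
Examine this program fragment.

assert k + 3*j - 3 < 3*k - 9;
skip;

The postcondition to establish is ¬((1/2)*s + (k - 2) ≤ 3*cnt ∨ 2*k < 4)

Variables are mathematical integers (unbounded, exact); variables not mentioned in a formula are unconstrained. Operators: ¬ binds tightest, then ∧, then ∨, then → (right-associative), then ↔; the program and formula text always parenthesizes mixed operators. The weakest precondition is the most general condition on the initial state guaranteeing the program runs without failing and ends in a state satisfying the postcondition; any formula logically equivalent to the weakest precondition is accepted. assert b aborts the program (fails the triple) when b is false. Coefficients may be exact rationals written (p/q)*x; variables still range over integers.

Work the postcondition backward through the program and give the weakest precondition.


Working backward. After the program, the postcondition ¬((1/2)*s + (k - 2) ≤ 3*cnt ∨ 2*k < 4) must hold; in canonical form it is ¬(k + (1/2)*s ≤ 3*cnt + 2 ∨ 2*k < 4).
Before skip: ¬(k + (1/2)*s ≤ 3*cnt + 2 ∨ 2*k < 4)
Before assert k + 3*j - 3 < 3*k - 9: 3*j < 2*k - 6 ∧ (¬(k + (1/2)*s ≤ 3*cnt + 2 ∨ 2*k < 4))
Answer: WP = 3*j < 2*k - 6 ∧ (¬(k + (1/2)*s ≤ 3*cnt + 2 ∨ 2*k < 4))


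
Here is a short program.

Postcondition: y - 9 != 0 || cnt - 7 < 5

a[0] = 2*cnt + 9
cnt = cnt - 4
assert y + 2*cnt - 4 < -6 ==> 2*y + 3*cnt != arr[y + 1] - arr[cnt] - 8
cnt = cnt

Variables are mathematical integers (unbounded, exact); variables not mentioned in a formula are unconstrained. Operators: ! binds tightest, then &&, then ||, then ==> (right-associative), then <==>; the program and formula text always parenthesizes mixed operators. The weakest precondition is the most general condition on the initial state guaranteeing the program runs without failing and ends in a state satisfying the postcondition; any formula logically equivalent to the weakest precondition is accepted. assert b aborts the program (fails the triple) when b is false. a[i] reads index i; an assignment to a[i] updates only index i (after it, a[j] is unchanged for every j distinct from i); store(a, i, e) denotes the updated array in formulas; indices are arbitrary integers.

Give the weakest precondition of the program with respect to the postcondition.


Working backward. After the program, the postcondition y - 9 != 0 || cnt - 7 < 5 must hold; in canonical form it is y != 9 || cnt < 12.
Before cnt := cnt: y != 9 || cnt < 12
Before assert y + 2*cnt - 4 < -6 ==> 2*y + 3*cnt != arr[y + 1] - arr[cnt] - 8: (2*cnt + y < -2 ==> arr[cnt] + 3*cnt + 2*y != arr[y + 1] - 8) && (y != 9 || cnt < 12)
Before cnt := cnt - 4: (2*cnt + y < 6 ==> arr[cnt - 4] + 3*cnt + 2*y != arr[y + 1] + 4) && (y != 9 || cnt < 16)
Before a[0] := 2*cnt + 9: (2*cnt + y < 6 ==> arr[cnt - 4] + 3*cnt + 2*y != arr[y + 1] + 4) && (y != 9 || cnt < 16)
Answer: WP = (2*cnt + y < 6 ==> arr[cnt - 4] + 3*cnt + 2*y != arr[y + 1] + 4) && (y != 9 || cnt < 16)


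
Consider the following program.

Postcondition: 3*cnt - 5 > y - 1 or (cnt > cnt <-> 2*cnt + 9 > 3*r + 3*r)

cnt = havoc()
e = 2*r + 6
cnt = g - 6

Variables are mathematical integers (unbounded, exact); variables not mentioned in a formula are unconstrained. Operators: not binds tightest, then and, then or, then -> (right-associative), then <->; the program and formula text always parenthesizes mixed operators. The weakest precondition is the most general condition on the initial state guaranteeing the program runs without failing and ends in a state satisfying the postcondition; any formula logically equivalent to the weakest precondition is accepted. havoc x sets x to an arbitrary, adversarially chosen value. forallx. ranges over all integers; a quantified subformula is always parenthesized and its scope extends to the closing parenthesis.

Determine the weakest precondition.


Working backward. After the program, the postcondition 3*cnt - 5 > y - 1 or (cnt > cnt <-> 2*cnt + 9 > 3*r + 3*r) must hold; in canonical form it is 3*cnt > y + 4 or (not (2*cnt > 6*r - 9)).
Before cnt := g - 6: 3*g > y + 22 or (not (2*g > 6*r + 3))
Before e := 2*r + 6: 3*g > y + 22 or (not (2*g > 6*r + 3))
Before havoc cnt: 3*g > y + 22 or (not (2*g > 6*r + 3))
Answer: WP = 3*g > y + 22 or (not (2*g > 6*r + 3))


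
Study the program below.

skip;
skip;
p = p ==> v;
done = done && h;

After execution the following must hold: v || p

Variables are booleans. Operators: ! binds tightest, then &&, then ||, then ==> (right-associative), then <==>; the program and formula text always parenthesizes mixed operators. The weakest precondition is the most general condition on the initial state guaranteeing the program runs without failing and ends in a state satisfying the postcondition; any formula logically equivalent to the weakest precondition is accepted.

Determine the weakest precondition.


Working backward. After the program, v || p must hold.
Before done := done && h: v || p
Before p := p ==> v: v || (p ==> v)
Before skip: v || (p ==> v)
Before skip: v || (p ==> v)
Answer: WP = v || (p ==> v)


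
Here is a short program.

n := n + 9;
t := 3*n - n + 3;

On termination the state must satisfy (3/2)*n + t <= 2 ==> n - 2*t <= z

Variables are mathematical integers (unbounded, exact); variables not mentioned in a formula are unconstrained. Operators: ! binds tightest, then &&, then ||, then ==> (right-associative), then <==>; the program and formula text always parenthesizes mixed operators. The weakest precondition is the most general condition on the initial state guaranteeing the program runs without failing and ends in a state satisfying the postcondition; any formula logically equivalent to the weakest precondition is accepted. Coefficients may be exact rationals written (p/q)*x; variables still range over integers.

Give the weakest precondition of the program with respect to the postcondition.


Working backward. After the program, the postcondition (3/2)*n + t <= 2 ==> n - 2*t <= z must hold; in canonical form it is (3/2)*n + t <= 2 ==> n <= 2*t + z.
Before t := 3*n - n + 3: (7/2)*n <= -1 ==> 3*n + z >= -6
Before n := n + 9: (7/2)*n <= -65/2 ==> 3*n + z >= -33
Answer: WP = (7/2)*n <= -65/2 ==> 3*n + z >= -33


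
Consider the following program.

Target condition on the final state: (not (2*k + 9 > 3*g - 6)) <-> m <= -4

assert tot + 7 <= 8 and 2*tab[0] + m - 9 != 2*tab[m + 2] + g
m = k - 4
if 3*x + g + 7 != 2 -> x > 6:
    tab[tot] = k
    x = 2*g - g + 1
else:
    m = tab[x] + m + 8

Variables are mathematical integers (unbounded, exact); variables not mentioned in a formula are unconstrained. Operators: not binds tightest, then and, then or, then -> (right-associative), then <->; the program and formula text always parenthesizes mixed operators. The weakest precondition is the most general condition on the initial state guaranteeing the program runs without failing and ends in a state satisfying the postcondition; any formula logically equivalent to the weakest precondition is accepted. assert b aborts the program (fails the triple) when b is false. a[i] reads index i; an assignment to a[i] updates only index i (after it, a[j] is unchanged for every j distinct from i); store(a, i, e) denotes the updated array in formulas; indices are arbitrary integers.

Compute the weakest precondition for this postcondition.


Working backward. After the program, the postcondition (not (2*k + 9 > 3*g - 6)) <-> m <= -4 must hold; in canonical form it is (not (2*k > 3*g - 15)) <-> m <= -4.
Then branch requires (not (2*k > 3*g - 15)) <-> m <= -4; else branch requires (not (2*k > 3*g - 15)) <-> tab[x] + m <= -12.
Before the if: ((g + 3*x != -5 -> x > 6) -> ((not (2*k > 3*g - 15)) <-> m <= -4)) and ((not (g + 3*x != -5 -> x > 6)) -> ((not (2*k > 3*g - 15)) <-> tab[x] + m <= -12))
Before m := k - 4: ((g + 3*x != -5 -> x > 6) -> ((not (2*k > 3*g - 15)) <-> k <= 0)) and ((not (g + 3*x != -5 -> x > 6)) -> ((not (2*k > 3*g - 15)) <-> tab[x] + k <= -8))
Before assert tot + 7 <= 8 and 2*tab[0] + m - 9 != 2*tab[m + 2] + g: tot <= 1 and 2*tab[0] + m != 2*tab[m + 2] + g + 9 and ((g + 3*x != -5 -> x > 6) -> ((not (2*k > 3*g - 15)) <-> k <= 0)) and ((not (g + 3*x != -5 -> x > 6)) -> ((not (2*k > 3*g - 15)) <-> tab[x] + k <= -8))
Answer: WP = tot <= 1 and 2*tab[0] + m != 2*tab[m + 2] + g + 9 and ((g + 3*x != -5 -> x > 6) -> ((not (2*k > 3*g - 15)) <-> k <= 0)) and ((not (g + 3*x != -5 -> x > 6)) -> ((not (2*k > 3*g - 15)) <-> tab[x] + k <= -8))


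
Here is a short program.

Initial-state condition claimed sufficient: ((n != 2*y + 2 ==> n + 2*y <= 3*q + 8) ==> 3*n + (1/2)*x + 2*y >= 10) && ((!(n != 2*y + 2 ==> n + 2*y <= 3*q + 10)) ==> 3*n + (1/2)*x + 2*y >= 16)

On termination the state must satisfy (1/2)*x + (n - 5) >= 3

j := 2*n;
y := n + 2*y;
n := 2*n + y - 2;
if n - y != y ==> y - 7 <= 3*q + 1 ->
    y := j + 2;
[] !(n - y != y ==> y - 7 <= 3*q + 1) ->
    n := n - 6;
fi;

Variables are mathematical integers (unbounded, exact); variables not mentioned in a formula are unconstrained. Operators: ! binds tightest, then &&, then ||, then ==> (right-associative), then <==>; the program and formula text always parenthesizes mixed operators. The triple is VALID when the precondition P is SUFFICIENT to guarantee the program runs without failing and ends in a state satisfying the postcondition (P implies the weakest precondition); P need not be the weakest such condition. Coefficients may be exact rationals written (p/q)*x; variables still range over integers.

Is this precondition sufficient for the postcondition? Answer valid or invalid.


Working backward. After the program, the postcondition (1/2)*x + (n - 5) >= 3 must hold; in canonical form it is n + (1/2)*x >= 8.
Then branch requires n + (1/2)*x >= 8; else branch requires n + (1/2)*x >= 14.
Before the if: ((n != 2*y ==> y <= 3*q + 8) ==> n + (1/2)*x >= 8) && ((!(n != 2*y ==> y <= 3*q + 8)) ==> n + (1/2)*x >= 14)
Before n := 2*n + y - 2: ((2*n != y + 2 ==> y <= 3*q + 8) ==> 2*n + (1/2)*x + y >= 10) && ((!(2*n != y + 2 ==> y <= 3*q + 8)) ==> 2*n + (1/2)*x + y >= 16)
Before y := n + 2*y: ((n != 2*y + 2 ==> n + 2*y <= 3*q + 8) ==> 3*n + (1/2)*x + 2*y >= 10) && ((!(n != 2*y + 2 ==> n + 2*y <= 3*q + 8)) ==> 3*n + (1/2)*x + 2*y >= 16)
Before j := 2*n: ((n != 2*y + 2 ==> n + 2*y <= 3*q + 8) ==> 3*n + (1/2)*x + 2*y >= 10) && ((!(n != 2*y + 2 ==> n + 2*y <= 3*q + 8)) ==> 3*n + (1/2)*x + 2*y >= 16)
The weakest precondition is ((n != 2*y + 2 ==> n + 2*y <= 3*q + 8) ==> 3*n + (1/2)*x + 2*y >= 10) && ((!(n != 2*y + 2 ==> n + 2*y <= 3*q + 8)) ==> 3*n + (1/2)*x + 2*y >= 16).
Check whether ((n != 2*y + 2 ==> n + 2*y <= 3*q + 8) ==> 3*n + (1/2)*x + 2*y >= 10) && ((!(n != 2*y + 2 ==> n + 2*y <= 3*q + 10)) ==> 3*n + (1/2)*x + 2*y >= 16) implies it.
Countermodel: at the initial state n = 0, q = -3, x = 31, y = 0, the precondition holds but the weakest precondition fails.
Answer: invalid


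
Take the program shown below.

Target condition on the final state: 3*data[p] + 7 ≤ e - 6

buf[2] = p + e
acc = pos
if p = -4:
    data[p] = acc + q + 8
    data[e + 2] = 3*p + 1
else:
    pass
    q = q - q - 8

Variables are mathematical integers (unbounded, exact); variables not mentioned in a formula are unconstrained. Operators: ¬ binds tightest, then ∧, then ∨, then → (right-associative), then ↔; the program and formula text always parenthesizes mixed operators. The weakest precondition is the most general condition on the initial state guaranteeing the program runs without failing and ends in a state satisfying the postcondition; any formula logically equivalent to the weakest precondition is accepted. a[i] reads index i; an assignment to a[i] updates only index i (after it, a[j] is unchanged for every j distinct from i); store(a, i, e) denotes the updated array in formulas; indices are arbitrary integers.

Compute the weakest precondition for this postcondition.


Working backward. After the program, the postcondition 3*data[p] + 7 ≤ e - 6 must hold; in canonical form it is 3*data[p] ≤ e - 13.
Then branch requires 3*store(store(data, p, acc + q + 8), e + 2, 3*p + 1)[p] ≤ e - 13; else branch requires 3*data[p] ≤ e - 13.
Before the if: (p = -4 → 3*store(store(data, p, acc + q + 8), e + 2, 3*p + 1)[p] ≤ e - 13) ∧ ((¬(p = -4)) → 3*data[p] ≤ e - 13)
Before acc := pos: (p = -4 → 3*store(store(data, p, pos + q + 8), e + 2, 3*p + 1)[p] ≤ e - 13) ∧ ((¬(p = -4)) → 3*data[p] ≤ e - 13)
Before buf[2] := p + e: (p = -4 → 3*store(store(data, p, pos + q + 8), e + 2, 3*p + 1)[p] ≤ e - 13) ∧ ((¬(p = -4)) → 3*data[p] ≤ e - 13)
Answer: WP = (p = -4 → 3*store(store(data, p, pos + q + 8), e + 2, 3*p + 1)[p] ≤ e - 13) ∧ ((¬(p = -4)) → 3*data[p] ≤ e - 13)


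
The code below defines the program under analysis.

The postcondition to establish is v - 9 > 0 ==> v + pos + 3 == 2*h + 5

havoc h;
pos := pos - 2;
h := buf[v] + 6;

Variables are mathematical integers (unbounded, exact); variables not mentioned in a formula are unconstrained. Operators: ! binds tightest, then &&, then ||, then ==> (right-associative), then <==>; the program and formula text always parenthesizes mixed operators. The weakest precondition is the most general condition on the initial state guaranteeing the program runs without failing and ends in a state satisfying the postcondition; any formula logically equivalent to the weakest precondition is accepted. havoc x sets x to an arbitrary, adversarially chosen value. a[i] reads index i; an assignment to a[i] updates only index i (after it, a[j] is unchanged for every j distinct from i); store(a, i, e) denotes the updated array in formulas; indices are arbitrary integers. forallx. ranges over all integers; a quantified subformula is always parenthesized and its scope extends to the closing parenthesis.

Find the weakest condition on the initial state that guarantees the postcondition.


Working backward. After the program, the postcondition v - 9 > 0 ==> v + pos + 3 == 2*h + 5 must hold; in canonical form it is v > 9 ==> pos + v == 2*h + 2.
Before h := buf[v] + 6: v > 9 ==> pos + v == 2*buf[v] + 14
Before pos := pos - 2: v > 9 ==> pos + v == 2*buf[v] + 16
Before havoc h: v > 9 ==> pos + v == 2*buf[v] + 16
Answer: WP = v > 9 ==> pos + v == 2*buf[v] + 16


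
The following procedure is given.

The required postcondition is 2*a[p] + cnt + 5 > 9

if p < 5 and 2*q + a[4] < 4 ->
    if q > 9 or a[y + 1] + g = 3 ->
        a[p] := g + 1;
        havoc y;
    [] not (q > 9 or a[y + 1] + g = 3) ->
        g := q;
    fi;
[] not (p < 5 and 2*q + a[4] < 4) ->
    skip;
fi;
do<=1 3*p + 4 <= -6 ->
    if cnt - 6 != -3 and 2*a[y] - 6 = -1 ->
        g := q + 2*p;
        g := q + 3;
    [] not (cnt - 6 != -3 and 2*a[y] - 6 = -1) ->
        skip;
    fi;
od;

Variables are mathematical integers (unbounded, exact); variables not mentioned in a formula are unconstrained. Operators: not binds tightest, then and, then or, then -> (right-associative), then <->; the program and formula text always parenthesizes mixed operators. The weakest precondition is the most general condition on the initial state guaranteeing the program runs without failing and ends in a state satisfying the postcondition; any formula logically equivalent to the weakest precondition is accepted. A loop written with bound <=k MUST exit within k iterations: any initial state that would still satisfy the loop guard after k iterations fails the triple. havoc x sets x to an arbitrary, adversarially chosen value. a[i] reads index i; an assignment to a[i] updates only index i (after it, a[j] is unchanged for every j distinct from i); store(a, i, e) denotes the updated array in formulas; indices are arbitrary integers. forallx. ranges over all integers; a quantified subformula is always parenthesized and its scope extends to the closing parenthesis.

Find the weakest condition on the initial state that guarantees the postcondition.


Working backward. After the program, the postcondition 2*a[p] + cnt + 5 > 9 must hold; in canonical form it is 2*a[p] + cnt > 4.
Before the loop (bound <=1), unroll the exhaustion recursion (WP_0 = exit-now case; WP_j = one more guarded iteration, up to j = 1):
  WP_0: (not (3*p <= -10)) and 2*a[p] + cnt > 4
  WP_1: (3*p <= -10 -> (((cnt != 3 and 2*a[y] = 5) -> ((not (3*p <= -10)) and 2*a[p] + cnt > 4)) and ((not (cnt != 3 and 2*a[y] = 5)) -> ((not (3*p <= -10)) and 2*a[p] + cnt > 4)))) and ((not (3*p <= -10)) -> 2*a[p] + cnt > 4)
So before the loop: (3*p <= -10 -> (((cnt != 3 and 2*a[y] = 5) -> ((not (3*p <= -10)) and 2*a[p] + cnt > 4)) and ((not (cnt != 3 and 2*a[y] = 5)) -> ((not (3*p <= -10)) and 2*a[p] + cnt > 4)))) and ((not (3*p <= -10)) -> 2*a[p] + cnt > 4)
Then branch requires ((q > 9 or a[y + 1] + g = 3) -> (forall y_1. ((3*p <= -10 -> (((cnt != 3 and 2*store(a, p, g + 1)[y_1] = 5) -> ((not (3*p <= -10)) and 2*store(a, p, g + 1)[p] + cnt > 4)) and ((not (cnt != 3 and 2*store(a, p, g + 1)[y_1] = 5)) -> ((not (3*p <= -10)) and 2*store(a, p, g + 1)[p] + cnt > 4)))) and ((not (3*p <= -10)) -> 2*store(a, p, g + 1)[p] + cnt > 4)))) and ((not (q > 9 or a[y + 1] + g = 3)) -> ((3*p <= -10 -> (((cnt != 3 and 2*a[y] = 5) -> ((not (3*p <= -10)) and 2*a[p] + cnt > 4)) and ((not (cnt != 3 and 2*a[y] = 5)) -> ((not (3*p <= -10)) and 2*a[p] + cnt > 4)))) and ((not (3*p <= -10)) -> 2*a[p] + cnt > 4))); else branch requires (3*p <= -10 -> (((cnt != 3 and 2*a[y] = 5) -> ((not (3*p <= -10)) and 2*a[p] + cnt > 4)) and ((not (cnt != 3 and 2*a[y] = 5)) -> ((not (3*p <= -10)) and 2*a[p] + cnt > 4)))) and ((not (3*p <= -10)) -> 2*a[p] + cnt > 4).
Before the if: ((p < 5 and a[4] + 2*q < 4) -> (((q > 9 or a[y + 1] + g = 3) -> (forall y_1. ((3*p <= -10 -> (((cnt != 3 and 2*store(a, p, g + 1)[y_1] = 5) -> ((not (3*p <= -10)) and 2*store(a, p, g + 1)[p] + cnt > 4)) and ((not (cnt != 3 and 2*store(a, p, g + 1)[y_1] = 5)) -> ((not (3*p <= -10)) and 2*store(a, p, g + 1)[p] + cnt > 4)))) and ((not (3*p <= -10)) -> 2*store(a, p, g + 1)[p] + cnt > 4)))) and ((not (q > 9 or a[y + 1] + g = 3)) -> ((3*p <= -10 -> (((cnt != 3 and 2*a[y] = 5) -> ((not (3*p <= -10)) and 2*a[p] + cnt > 4)) and ((not (cnt != 3 and 2*a[y] = 5)) -> ((not (3*p <= -10)) and 2*a[p] + cnt > 4)))) and ((not (3*p <= -10)) -> 2*a[p] + cnt > 4))))) and ((not (p < 5 and a[4] + 2*q < 4)) -> ((3*p <= -10 -> (((cnt != 3 and 2*a[y] = 5) -> ((not (3*p <= -10)) and 2*a[p] + cnt > 4)) and ((not (cnt != 3 and 2*a[y] = 5)) -> ((not (3*p <= -10)) and 2*a[p] + cnt > 4)))) and ((not (3*p <= -10)) -> 2*a[p] + cnt > 4)))
Answer: WP = ((p < 5 and a[4] + 2*q < 4) -> (((q > 9 or a[y + 1] + g = 3) -> (forall y_1. ((3*p <= -10 -> (((cnt != 3 and 2*store(a, p, g + 1)[y_1] = 5) -> ((not (3*p <= -10)) and 2*store(a, p, g + 1)[p] + cnt > 4)) and ((not (cnt != 3 and 2*store(a, p, g + 1)[y_1] = 5)) -> ((not (3*p <= -10)) and 2*store(a, p, g + 1)[p] + cnt > 4)))) and ((not (3*p <= -10)) -> 2*store(a, p, g + 1)[p] + cnt > 4)))) and ((not (q > 9 or a[y + 1] + g = 3)) -> ((3*p <= -10 -> (((cnt != 3 and 2*a[y] = 5) -> ((not (3*p <= -10)) and 2*a[p] + cnt > 4)) and ((not (cnt != 3 and 2*a[y] = 5)) -> ((not (3*p <= -10)) and 2*a[p] + cnt > 4)))) and ((not (3*p <= -10)) -> 2*a[p] + cnt > 4))))) and ((not (p < 5 and a[4] + 2*q < 4)) -> ((3*p <= -10 -> (((cnt != 3 and 2*a[y] = 5) -> ((not (3*p <= -10)) and 2*a[p] + cnt > 4)) and ((not (cnt != 3 and 2*a[y] = 5)) -> ((not (3*p <= -10)) and 2*a[p] + cnt > 4)))) and ((not (3*p <= -10)) -> 2*a[p] + cnt > 4)))


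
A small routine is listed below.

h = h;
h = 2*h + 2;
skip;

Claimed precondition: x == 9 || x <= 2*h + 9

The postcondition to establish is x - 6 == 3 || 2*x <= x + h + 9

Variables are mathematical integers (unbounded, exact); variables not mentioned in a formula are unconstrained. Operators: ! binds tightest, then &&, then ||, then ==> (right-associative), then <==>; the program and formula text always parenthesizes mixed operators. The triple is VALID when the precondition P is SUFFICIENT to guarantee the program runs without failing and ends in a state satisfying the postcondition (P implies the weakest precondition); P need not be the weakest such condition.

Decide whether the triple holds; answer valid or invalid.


Working backward. After the program, the postcondition x - 6 == 3 || 2*x <= x + h + 9 must hold; in canonical form it is x == 9 || x <= h + 9.
Before skip: x == 9 || x <= h + 9
Before h := 2*h + 2: x == 9 || x <= 2*h + 11
Before h := h: x == 9 || x <= 2*h + 11
The weakest precondition is x == 9 || x <= 2*h + 11.
Check whether x == 9 || x <= 2*h + 9 implies it.
Every state satisfying the precondition satisfies the weakest precondition: the implication holds.
Answer: valid


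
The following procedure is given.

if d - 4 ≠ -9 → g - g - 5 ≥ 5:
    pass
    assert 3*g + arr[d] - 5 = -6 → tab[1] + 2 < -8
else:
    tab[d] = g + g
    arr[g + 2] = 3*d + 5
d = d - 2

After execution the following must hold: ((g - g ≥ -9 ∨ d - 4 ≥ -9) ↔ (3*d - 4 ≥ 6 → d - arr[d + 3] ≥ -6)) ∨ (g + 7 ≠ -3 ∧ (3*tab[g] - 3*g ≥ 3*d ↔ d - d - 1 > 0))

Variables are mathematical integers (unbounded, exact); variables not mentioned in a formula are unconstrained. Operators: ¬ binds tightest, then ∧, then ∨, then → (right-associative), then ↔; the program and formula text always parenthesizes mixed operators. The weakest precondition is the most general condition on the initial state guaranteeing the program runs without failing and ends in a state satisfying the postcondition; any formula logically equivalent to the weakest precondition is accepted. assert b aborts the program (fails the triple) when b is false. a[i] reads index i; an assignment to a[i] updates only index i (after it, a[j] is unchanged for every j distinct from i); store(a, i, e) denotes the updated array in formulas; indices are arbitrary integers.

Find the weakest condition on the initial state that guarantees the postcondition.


Working backward. After the program, the postcondition ((g - g ≥ -9 ∨ d - 4 ≥ -9) ↔ (3*d - 4 ≥ 6 → d - arr[d + 3] ≥ -6)) ∨ (g + 7 ≠ -3 ∧ (3*tab[g] - 3*g ≥ 3*d ↔ d - d - 1 > 0)) must hold; in canonical form it is (3*d ≥ 10 → d ≥ arr[d + 3] - 6) ∨ (g ≠ -10 ∧ (¬(3*tab[g] ≥ 3*d + 3*g))).
Before d := d - 2: (3*d ≥ 16 → d ≥ arr[d + 1] - 4) ∨ (g ≠ -10 ∧ (¬(3*tab[g] ≥ 3*d + 3*g - 6)))
Then branch requires (arr[d] + 3*g = -1 → tab[1] < -10) ∧ ((3*d ≥ 16 → d ≥ arr[d + 1] - 4) ∨ (g ≠ -10 ∧ (¬(3*tab[g] ≥ 3*d + 3*g - 6)))); else branch requires (3*d ≥ 16 → d ≥ store(arr, g + 2, 3*d + 5)[d + 1] - 4) ∨ (g ≠ -10 ∧ (¬(3*store(tab, d, 2*g)[g] ≥ 3*d + 3*g - 6))).
Before the if: ((¬(d ≠ -5)) → ((arr[d] + 3*g = -1 → tab[1] < -10) ∧ ((3*d ≥ 16 → d ≥ arr[d + 1] - 4) ∨ (g ≠ -10 ∧ (¬(3*tab[g] ≥ 3*d + 3*g - 6)))))) ∧ (d ≠ -5 → ((3*d ≥ 16 → d ≥ store(arr, g + 2, 3*d + 5)[d + 1] - 4) ∨ (g ≠ -10 ∧ (¬(3*store(tab, d, 2*g)[g] ≥ 3*d + 3*g - 6)))))
Answer: WP = ((¬(d ≠ -5)) → ((arr[d] + 3*g = -1 → tab[1] < -10) ∧ ((3*d ≥ 16 → d ≥ arr[d + 1] - 4) ∨ (g ≠ -10 ∧ (¬(3*tab[g] ≥ 3*d + 3*g - 6)))))) ∧ (d ≠ -5 → ((3*d ≥ 16 → d ≥ store(arr, g + 2, 3*d + 5)[d + 1] - 4) ∨ (g ≠ -10 ∧ (¬(3*store(tab, d, 2*g)[g] ≥ 3*d + 3*g - 6)))))
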